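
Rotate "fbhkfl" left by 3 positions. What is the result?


Input: "fbhkfl", rotate left by 3
First 3 characters: "fbh"
Remaining characters: "kfl"
Concatenate remaining + first: "kfl" + "fbh" = "kflfbh"

kflfbh


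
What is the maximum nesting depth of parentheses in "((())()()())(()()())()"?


Input: "((())()()())(()()())()"
Tracking depth:
  Position 0 '(': depth becomes 1
  Position 1 '(': depth becomes 2
  Position 2 '(': depth becomes 3
  Position 3 ')': depth becomes 2
  Position 4 ')': depth becomes 1
  Position 5 '(': depth becomes 2
  Position 6 ')': depth becomes 1
  Position 7 '(': depth becomes 2
  Position 8 ')': depth becomes 1
  Position 9 '(': depth becomes 2
  Position 10 ')': depth becomes 1
  Position 11 ')': depth becomes 0
  Position 12 '(': depth becomes 1
  Position 13 '(': depth becomes 2
  Position 14 ')': depth becomes 1
  Position 15 '(': depth becomes 2
  Position 16 ')': depth becomes 1
  Position 17 '(': depth becomes 2
  Position 18 ')': depth becomes 1
  Position 19 ')': depth becomes 0
  Position 20 '(': depth becomes 1
  Position 21 ')': depth becomes 0
Maximum depth reached: 3

3


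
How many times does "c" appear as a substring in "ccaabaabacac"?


Searching for "c" in "ccaabaabacac"
Scanning each position:
  Position 0: "c" => MATCH
  Position 1: "c" => MATCH
  Position 2: "a" => no
  Position 3: "a" => no
  Position 4: "b" => no
  Position 5: "a" => no
  Position 6: "a" => no
  Position 7: "b" => no
  Position 8: "a" => no
  Position 9: "c" => MATCH
  Position 10: "a" => no
  Position 11: "c" => MATCH
Total occurrences: 4

4


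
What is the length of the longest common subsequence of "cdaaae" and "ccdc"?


LCS of "cdaaae" and "ccdc"
DP table:
           c    c    d    c
      0    0    0    0    0
  c   0    1    1    1    1
  d   0    1    1    2    2
  a   0    1    1    2    2
  a   0    1    1    2    2
  a   0    1    1    2    2
  e   0    1    1    2    2
LCS length = dp[6][4] = 2

2


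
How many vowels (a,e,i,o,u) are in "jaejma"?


Input: jaejma
Checking each character:
  'j' at position 0: consonant
  'a' at position 1: vowel (running total: 1)
  'e' at position 2: vowel (running total: 2)
  'j' at position 3: consonant
  'm' at position 4: consonant
  'a' at position 5: vowel (running total: 3)
Total vowels: 3

3


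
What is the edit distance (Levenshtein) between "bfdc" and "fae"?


Computing edit distance: "bfdc" -> "fae"
DP table:
           f    a    e
      0    1    2    3
  b   1    1    2    3
  f   2    1    2    3
  d   3    2    2    3
  c   4    3    3    3
Edit distance = dp[4][3] = 3

3


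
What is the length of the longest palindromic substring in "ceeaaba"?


Input: "ceeaaba"
Checking substrings for palindromes:
  [4:7] "aba" (len 3) => palindrome
  [1:3] "ee" (len 2) => palindrome
  [3:5] "aa" (len 2) => palindrome
Longest palindromic substring: "aba" with length 3

3


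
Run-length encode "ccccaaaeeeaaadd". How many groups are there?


Input: ccccaaaeeeaaadd
Scanning for consecutive runs:
  Group 1: 'c' x 4 (positions 0-3)
  Group 2: 'a' x 3 (positions 4-6)
  Group 3: 'e' x 3 (positions 7-9)
  Group 4: 'a' x 3 (positions 10-12)
  Group 5: 'd' x 2 (positions 13-14)
Total groups: 5

5


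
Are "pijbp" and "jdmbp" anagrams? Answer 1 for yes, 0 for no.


Strings: "pijbp", "jdmbp"
Sorted first:  bijpp
Sorted second: bdjmp
Differ at position 1: 'i' vs 'd' => not anagrams

0


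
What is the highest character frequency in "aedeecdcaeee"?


Input: aedeecdcaeee
Character counts:
  'a': 2
  'c': 2
  'd': 2
  'e': 6
Maximum frequency: 6

6


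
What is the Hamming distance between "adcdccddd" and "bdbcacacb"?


Comparing "adcdccddd" and "bdbcacacb" position by position:
  Position 0: 'a' vs 'b' => differ
  Position 1: 'd' vs 'd' => same
  Position 2: 'c' vs 'b' => differ
  Position 3: 'd' vs 'c' => differ
  Position 4: 'c' vs 'a' => differ
  Position 5: 'c' vs 'c' => same
  Position 6: 'd' vs 'a' => differ
  Position 7: 'd' vs 'c' => differ
  Position 8: 'd' vs 'b' => differ
Total differences (Hamming distance): 7

7


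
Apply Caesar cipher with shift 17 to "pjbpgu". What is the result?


Caesar cipher: shift "pjbpgu" by 17
  'p' (pos 15) + 17 = pos 6 = 'g'
  'j' (pos 9) + 17 = pos 0 = 'a'
  'b' (pos 1) + 17 = pos 18 = 's'
  'p' (pos 15) + 17 = pos 6 = 'g'
  'g' (pos 6) + 17 = pos 23 = 'x'
  'u' (pos 20) + 17 = pos 11 = 'l'
Result: gasgxl

gasgxl


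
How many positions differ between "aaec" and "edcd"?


Comparing "aaec" and "edcd" position by position:
  Position 0: 'a' vs 'e' => DIFFER
  Position 1: 'a' vs 'd' => DIFFER
  Position 2: 'e' vs 'c' => DIFFER
  Position 3: 'c' vs 'd' => DIFFER
Positions that differ: 4

4


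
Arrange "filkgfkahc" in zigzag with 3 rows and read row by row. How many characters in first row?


Zigzag "filkgfkahc" into 3 rows:
Placing characters:
  'f' => row 0
  'i' => row 1
  'l' => row 2
  'k' => row 1
  'g' => row 0
  'f' => row 1
  'k' => row 2
  'a' => row 1
  'h' => row 0
  'c' => row 1
Rows:
  Row 0: "fgh"
  Row 1: "ikfac"
  Row 2: "lk"
First row length: 3

3


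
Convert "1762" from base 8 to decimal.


Input: "1762" in base 8
Positional expansion:
  Digit '1' (value 1) x 8^3 = 512
  Digit '7' (value 7) x 8^2 = 448
  Digit '6' (value 6) x 8^1 = 48
  Digit '2' (value 2) x 8^0 = 2
Sum = 1010

1010


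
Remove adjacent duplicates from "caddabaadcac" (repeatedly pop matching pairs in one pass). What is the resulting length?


Input: caddabaadcac
Stack-based adjacent duplicate removal:
  Read 'c': push. Stack: c
  Read 'a': push. Stack: ca
  Read 'd': push. Stack: cad
  Read 'd': matches stack top 'd' => pop. Stack: ca
  Read 'a': matches stack top 'a' => pop. Stack: c
  Read 'b': push. Stack: cb
  Read 'a': push. Stack: cba
  Read 'a': matches stack top 'a' => pop. Stack: cb
  Read 'd': push. Stack: cbd
  Read 'c': push. Stack: cbdc
  Read 'a': push. Stack: cbdca
  Read 'c': push. Stack: cbdcac
Final stack: "cbdcac" (length 6)

6


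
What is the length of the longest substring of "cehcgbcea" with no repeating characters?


Input: "cehcgbcea"
Sliding window (track last position of each char):
  Position 0 ('c'): window [0,0] length 1 -- new best
  Position 1 ('e'): window [0,1] length 2 -- new best
  Position 2 ('h'): window [0,2] length 3 -- new best
  Position 3 ('c'): repeat (last at 0), move window start to 1
  Position 3 ('c'): window [1,3] length 3
  Position 4 ('g'): window [1,4] length 4 -- new best
  Position 5 ('b'): window [1,5] length 5 -- new best
  Position 6 ('c'): repeat (last at 3), move window start to 4
  Position 6 ('c'): window [4,6] length 3
  Position 7 ('e'): window [4,7] length 4
  Position 8 ('a'): window [4,8] length 5
Longest substring with no repeats: "ehcgb" with length 5

5


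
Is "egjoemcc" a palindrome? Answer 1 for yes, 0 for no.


Input: egjoemcc
Reversed: ccmeojge
  Compare pos 0 ('e') with pos 7 ('c'): MISMATCH
  Compare pos 1 ('g') with pos 6 ('c'): MISMATCH
  Compare pos 2 ('j') with pos 5 ('m'): MISMATCH
  Compare pos 3 ('o') with pos 4 ('e'): MISMATCH
Result: not a palindrome

0


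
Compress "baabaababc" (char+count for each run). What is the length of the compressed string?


Input: baabaababc
Runs:
  'b' x 1 => "b1"
  'a' x 2 => "a2"
  'b' x 1 => "b1"
  'a' x 2 => "a2"
  'b' x 1 => "b1"
  'a' x 1 => "a1"
  'b' x 1 => "b1"
  'c' x 1 => "c1"
Compressed: "b1a2b1a2b1a1b1c1"
Compressed length: 16

16


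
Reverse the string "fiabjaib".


Input: fiabjaib
Reading characters right to left:
  Position 7: 'b'
  Position 6: 'i'
  Position 5: 'a'
  Position 4: 'j'
  Position 3: 'b'
  Position 2: 'a'
  Position 1: 'i'
  Position 0: 'f'
Reversed: biajbaif

biajbaif


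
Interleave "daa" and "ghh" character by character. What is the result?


Interleaving "daa" and "ghh":
  Position 0: 'd' from first, 'g' from second => "dg"
  Position 1: 'a' from first, 'h' from second => "ah"
  Position 2: 'a' from first, 'h' from second => "ah"
Result: dgahah

dgahah


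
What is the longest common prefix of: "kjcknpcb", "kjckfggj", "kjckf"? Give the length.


Words: kjcknpcb, kjckfggj, kjckf
  Position 0: all 'k' => match
  Position 1: all 'j' => match
  Position 2: all 'c' => match
  Position 3: all 'k' => match
  Position 4: ('n', 'f', 'f') => mismatch, stop
LCP = "kjck" (length 4)

4


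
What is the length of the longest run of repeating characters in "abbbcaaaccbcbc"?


Input: "abbbcaaaccbcbc"
Scanning for longest run:
  Position 1 ('b'): new char, reset run to 1
  Position 2 ('b'): continues run of 'b', length=2
  Position 3 ('b'): continues run of 'b', length=3
  Position 4 ('c'): new char, reset run to 1
  Position 5 ('a'): new char, reset run to 1
  Position 6 ('a'): continues run of 'a', length=2
  Position 7 ('a'): continues run of 'a', length=3
  Position 8 ('c'): new char, reset run to 1
  Position 9 ('c'): continues run of 'c', length=2
  Position 10 ('b'): new char, reset run to 1
  Position 11 ('c'): new char, reset run to 1
  Position 12 ('b'): new char, reset run to 1
  Position 13 ('c'): new char, reset run to 1
Longest run: 'b' with length 3

3


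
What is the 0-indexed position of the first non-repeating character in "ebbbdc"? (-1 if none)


Input: ebbbdc
Character frequencies:
  'b': 3
  'c': 1
  'd': 1
  'e': 1
Scanning left to right for freq == 1:
  Position 0 ('e'): unique! => answer = 0

0


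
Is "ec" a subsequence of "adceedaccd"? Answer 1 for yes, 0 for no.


Check if "ec" is a subsequence of "adceedaccd"
Greedy scan:
  Position 0 ('a'): no match needed
  Position 1 ('d'): no match needed
  Position 2 ('c'): no match needed
  Position 3 ('e'): matches sub[0] = 'e'
  Position 4 ('e'): no match needed
  Position 5 ('d'): no match needed
  Position 6 ('a'): no match needed
  Position 7 ('c'): matches sub[1] = 'c'
  Position 8 ('c'): no match needed
  Position 9 ('d'): no match needed
All 2 characters matched => is a subsequence

1


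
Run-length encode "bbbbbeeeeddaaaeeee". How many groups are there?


Input: bbbbbeeeeddaaaeeee
Scanning for consecutive runs:
  Group 1: 'b' x 5 (positions 0-4)
  Group 2: 'e' x 4 (positions 5-8)
  Group 3: 'd' x 2 (positions 9-10)
  Group 4: 'a' x 3 (positions 11-13)
  Group 5: 'e' x 4 (positions 14-17)
Total groups: 5

5


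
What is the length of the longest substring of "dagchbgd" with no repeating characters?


Input: "dagchbgd"
Sliding window (track last position of each char):
  Position 0 ('d'): window [0,0] length 1 -- new best
  Position 1 ('a'): window [0,1] length 2 -- new best
  Position 2 ('g'): window [0,2] length 3 -- new best
  Position 3 ('c'): window [0,3] length 4 -- new best
  Position 4 ('h'): window [0,4] length 5 -- new best
  Position 5 ('b'): window [0,5] length 6 -- new best
  Position 6 ('g'): repeat (last at 2), move window start to 3
  Position 6 ('g'): window [3,6] length 4
  Position 7 ('d'): window [3,7] length 5
Longest substring with no repeats: "dagchb" with length 6

6


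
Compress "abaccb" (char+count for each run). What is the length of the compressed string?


Input: abaccb
Runs:
  'a' x 1 => "a1"
  'b' x 1 => "b1"
  'a' x 1 => "a1"
  'c' x 2 => "c2"
  'b' x 1 => "b1"
Compressed: "a1b1a1c2b1"
Compressed length: 10

10


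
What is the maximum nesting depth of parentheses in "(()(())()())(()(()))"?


Input: "(()(())()())(()(()))"
Tracking depth:
  Position 0 '(': depth becomes 1
  Position 1 '(': depth becomes 2
  Position 2 ')': depth becomes 1
  Position 3 '(': depth becomes 2
  Position 4 '(': depth becomes 3
  Position 5 ')': depth becomes 2
  Position 6 ')': depth becomes 1
  Position 7 '(': depth becomes 2
  Position 8 ')': depth becomes 1
  Position 9 '(': depth becomes 2
  Position 10 ')': depth becomes 1
  Position 11 ')': depth becomes 0
  Position 12 '(': depth becomes 1
  Position 13 '(': depth becomes 2
  Position 14 ')': depth becomes 1
  Position 15 '(': depth becomes 2
  Position 16 '(': depth becomes 3
  Position 17 ')': depth becomes 2
  Position 18 ')': depth becomes 1
  Position 19 ')': depth becomes 0
Maximum depth reached: 3

3


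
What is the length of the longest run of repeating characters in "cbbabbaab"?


Input: "cbbabbaab"
Scanning for longest run:
  Position 1 ('b'): new char, reset run to 1
  Position 2 ('b'): continues run of 'b', length=2
  Position 3 ('a'): new char, reset run to 1
  Position 4 ('b'): new char, reset run to 1
  Position 5 ('b'): continues run of 'b', length=2
  Position 6 ('a'): new char, reset run to 1
  Position 7 ('a'): continues run of 'a', length=2
  Position 8 ('b'): new char, reset run to 1
Longest run: 'b' with length 2

2


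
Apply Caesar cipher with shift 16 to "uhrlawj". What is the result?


Caesar cipher: shift "uhrlawj" by 16
  'u' (pos 20) + 16 = pos 10 = 'k'
  'h' (pos 7) + 16 = pos 23 = 'x'
  'r' (pos 17) + 16 = pos 7 = 'h'
  'l' (pos 11) + 16 = pos 1 = 'b'
  'a' (pos 0) + 16 = pos 16 = 'q'
  'w' (pos 22) + 16 = pos 12 = 'm'
  'j' (pos 9) + 16 = pos 25 = 'z'
Result: kxhbqmz

kxhbqmz


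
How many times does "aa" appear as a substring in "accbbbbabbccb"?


Searching for "aa" in "accbbbbabbccb"
Scanning each position:
  Position 0: "ac" => no
  Position 1: "cc" => no
  Position 2: "cb" => no
  Position 3: "bb" => no
  Position 4: "bb" => no
  Position 5: "bb" => no
  Position 6: "ba" => no
  Position 7: "ab" => no
  Position 8: "bb" => no
  Position 9: "bc" => no
  Position 10: "cc" => no
  Position 11: "cb" => no
Total occurrences: 0

0


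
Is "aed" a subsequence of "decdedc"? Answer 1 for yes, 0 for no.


Check if "aed" is a subsequence of "decdedc"
Greedy scan:
  Position 0 ('d'): no match needed
  Position 1 ('e'): no match needed
  Position 2 ('c'): no match needed
  Position 3 ('d'): no match needed
  Position 4 ('e'): no match needed
  Position 5 ('d'): no match needed
  Position 6 ('c'): no match needed
Only matched 0/3 characters => not a subsequence

0


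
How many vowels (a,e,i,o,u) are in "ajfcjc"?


Input: ajfcjc
Checking each character:
  'a' at position 0: vowel (running total: 1)
  'j' at position 1: consonant
  'f' at position 2: consonant
  'c' at position 3: consonant
  'j' at position 4: consonant
  'c' at position 5: consonant
Total vowels: 1

1


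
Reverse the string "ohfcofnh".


Input: ohfcofnh
Reading characters right to left:
  Position 7: 'h'
  Position 6: 'n'
  Position 5: 'f'
  Position 4: 'o'
  Position 3: 'c'
  Position 2: 'f'
  Position 1: 'h'
  Position 0: 'o'
Reversed: hnfocfho

hnfocfho


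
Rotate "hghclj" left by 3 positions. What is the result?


Input: "hghclj", rotate left by 3
First 3 characters: "hgh"
Remaining characters: "clj"
Concatenate remaining + first: "clj" + "hgh" = "cljhgh"

cljhgh


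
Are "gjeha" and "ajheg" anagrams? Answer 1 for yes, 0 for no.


Strings: "gjeha", "ajheg"
Sorted first:  aeghj
Sorted second: aeghj
Sorted forms match => anagrams

1


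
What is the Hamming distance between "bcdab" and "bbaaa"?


Comparing "bcdab" and "bbaaa" position by position:
  Position 0: 'b' vs 'b' => same
  Position 1: 'c' vs 'b' => differ
  Position 2: 'd' vs 'a' => differ
  Position 3: 'a' vs 'a' => same
  Position 4: 'b' vs 'a' => differ
Total differences (Hamming distance): 3

3


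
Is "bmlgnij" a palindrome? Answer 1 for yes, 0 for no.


Input: bmlgnij
Reversed: jinglmb
  Compare pos 0 ('b') with pos 6 ('j'): MISMATCH
  Compare pos 1 ('m') with pos 5 ('i'): MISMATCH
  Compare pos 2 ('l') with pos 4 ('n'): MISMATCH
Result: not a palindrome

0


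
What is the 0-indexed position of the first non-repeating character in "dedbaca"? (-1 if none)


Input: dedbaca
Character frequencies:
  'a': 2
  'b': 1
  'c': 1
  'd': 2
  'e': 1
Scanning left to right for freq == 1:
  Position 0 ('d'): freq=2, skip
  Position 1 ('e'): unique! => answer = 1

1


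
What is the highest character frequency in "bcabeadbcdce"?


Input: bcabeadbcdce
Character counts:
  'a': 2
  'b': 3
  'c': 3
  'd': 2
  'e': 2
Maximum frequency: 3

3


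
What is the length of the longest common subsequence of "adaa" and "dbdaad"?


LCS of "adaa" and "dbdaad"
DP table:
           d    b    d    a    a    d
      0    0    0    0    0    0    0
  a   0    0    0    0    1    1    1
  d   0    1    1    1    1    1    2
  a   0    1    1    1    2    2    2
  a   0    1    1    1    2    3    3
LCS length = dp[4][6] = 3

3


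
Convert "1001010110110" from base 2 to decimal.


Input: "1001010110110" in base 2
Positional expansion:
  Digit '1' (value 1) x 2^12 = 4096
  Digit '0' (value 0) x 2^11 = 0
  Digit '0' (value 0) x 2^10 = 0
  Digit '1' (value 1) x 2^9 = 512
  Digit '0' (value 0) x 2^8 = 0
  Digit '1' (value 1) x 2^7 = 128
  Digit '0' (value 0) x 2^6 = 0
  Digit '1' (value 1) x 2^5 = 32
  Digit '1' (value 1) x 2^4 = 16
  Digit '0' (value 0) x 2^3 = 0
  Digit '1' (value 1) x 2^2 = 4
  Digit '1' (value 1) x 2^1 = 2
  Digit '0' (value 0) x 2^0 = 0
Sum = 4790

4790


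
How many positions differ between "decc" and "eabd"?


Comparing "decc" and "eabd" position by position:
  Position 0: 'd' vs 'e' => DIFFER
  Position 1: 'e' vs 'a' => DIFFER
  Position 2: 'c' vs 'b' => DIFFER
  Position 3: 'c' vs 'd' => DIFFER
Positions that differ: 4

4


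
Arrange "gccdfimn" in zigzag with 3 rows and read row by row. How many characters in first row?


Zigzag "gccdfimn" into 3 rows:
Placing characters:
  'g' => row 0
  'c' => row 1
  'c' => row 2
  'd' => row 1
  'f' => row 0
  'i' => row 1
  'm' => row 2
  'n' => row 1
Rows:
  Row 0: "gf"
  Row 1: "cdin"
  Row 2: "cm"
First row length: 2

2


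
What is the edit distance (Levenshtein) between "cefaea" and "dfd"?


Computing edit distance: "cefaea" -> "dfd"
DP table:
           d    f    d
      0    1    2    3
  c   1    1    2    3
  e   2    2    2    3
  f   3    3    2    3
  a   4    4    3    3
  e   5    5    4    4
  a   6    6    5    5
Edit distance = dp[6][3] = 5

5


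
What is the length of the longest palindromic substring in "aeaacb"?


Input: "aeaacb"
Checking substrings for palindromes:
  [0:3] "aea" (len 3) => palindrome
  [2:4] "aa" (len 2) => palindrome
Longest palindromic substring: "aea" with length 3

3


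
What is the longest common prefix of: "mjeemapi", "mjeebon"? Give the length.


Words: mjeemapi, mjeebon
  Position 0: all 'm' => match
  Position 1: all 'j' => match
  Position 2: all 'e' => match
  Position 3: all 'e' => match
  Position 4: ('m', 'b') => mismatch, stop
LCP = "mjee" (length 4)

4


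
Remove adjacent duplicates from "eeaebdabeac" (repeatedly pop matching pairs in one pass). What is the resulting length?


Input: eeaebdabeac
Stack-based adjacent duplicate removal:
  Read 'e': push. Stack: e
  Read 'e': matches stack top 'e' => pop. Stack: (empty)
  Read 'a': push. Stack: a
  Read 'e': push. Stack: ae
  Read 'b': push. Stack: aeb
  Read 'd': push. Stack: aebd
  Read 'a': push. Stack: aebda
  Read 'b': push. Stack: aebdab
  Read 'e': push. Stack: aebdabe
  Read 'a': push. Stack: aebdabea
  Read 'c': push. Stack: aebdabeac
Final stack: "aebdabeac" (length 9)

9


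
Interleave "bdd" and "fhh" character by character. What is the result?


Interleaving "bdd" and "fhh":
  Position 0: 'b' from first, 'f' from second => "bf"
  Position 1: 'd' from first, 'h' from second => "dh"
  Position 2: 'd' from first, 'h' from second => "dh"
Result: bfdhdh

bfdhdh


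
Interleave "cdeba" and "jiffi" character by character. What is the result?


Interleaving "cdeba" and "jiffi":
  Position 0: 'c' from first, 'j' from second => "cj"
  Position 1: 'd' from first, 'i' from second => "di"
  Position 2: 'e' from first, 'f' from second => "ef"
  Position 3: 'b' from first, 'f' from second => "bf"
  Position 4: 'a' from first, 'i' from second => "ai"
Result: cjdiefbfai

cjdiefbfai


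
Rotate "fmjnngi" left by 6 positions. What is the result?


Input: "fmjnngi", rotate left by 6
First 6 characters: "fmjnng"
Remaining characters: "i"
Concatenate remaining + first: "i" + "fmjnng" = "ifmjnng"

ifmjnng


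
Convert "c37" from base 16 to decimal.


Input: "c37" in base 16
Positional expansion:
  Digit 'c' (value 12) x 16^2 = 3072
  Digit '3' (value 3) x 16^1 = 48
  Digit '7' (value 7) x 16^0 = 7
Sum = 3127

3127


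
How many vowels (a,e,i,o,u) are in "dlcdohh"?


Input: dlcdohh
Checking each character:
  'd' at position 0: consonant
  'l' at position 1: consonant
  'c' at position 2: consonant
  'd' at position 3: consonant
  'o' at position 4: vowel (running total: 1)
  'h' at position 5: consonant
  'h' at position 6: consonant
Total vowels: 1

1


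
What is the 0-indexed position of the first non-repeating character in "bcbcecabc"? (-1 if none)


Input: bcbcecabc
Character frequencies:
  'a': 1
  'b': 3
  'c': 4
  'e': 1
Scanning left to right for freq == 1:
  Position 0 ('b'): freq=3, skip
  Position 1 ('c'): freq=4, skip
  Position 2 ('b'): freq=3, skip
  Position 3 ('c'): freq=4, skip
  Position 4 ('e'): unique! => answer = 4

4


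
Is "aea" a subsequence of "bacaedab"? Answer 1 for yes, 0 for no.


Check if "aea" is a subsequence of "bacaedab"
Greedy scan:
  Position 0 ('b'): no match needed
  Position 1 ('a'): matches sub[0] = 'a'
  Position 2 ('c'): no match needed
  Position 3 ('a'): no match needed
  Position 4 ('e'): matches sub[1] = 'e'
  Position 5 ('d'): no match needed
  Position 6 ('a'): matches sub[2] = 'a'
  Position 7 ('b'): no match needed
All 3 characters matched => is a subsequence

1


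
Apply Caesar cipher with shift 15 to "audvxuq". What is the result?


Caesar cipher: shift "audvxuq" by 15
  'a' (pos 0) + 15 = pos 15 = 'p'
  'u' (pos 20) + 15 = pos 9 = 'j'
  'd' (pos 3) + 15 = pos 18 = 's'
  'v' (pos 21) + 15 = pos 10 = 'k'
  'x' (pos 23) + 15 = pos 12 = 'm'
  'u' (pos 20) + 15 = pos 9 = 'j'
  'q' (pos 16) + 15 = pos 5 = 'f'
Result: pjskmjf

pjskmjf


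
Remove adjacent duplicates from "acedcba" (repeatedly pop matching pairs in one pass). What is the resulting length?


Input: acedcba
Stack-based adjacent duplicate removal:
  Read 'a': push. Stack: a
  Read 'c': push. Stack: ac
  Read 'e': push. Stack: ace
  Read 'd': push. Stack: aced
  Read 'c': push. Stack: acedc
  Read 'b': push. Stack: acedcb
  Read 'a': push. Stack: acedcba
Final stack: "acedcba" (length 7)

7


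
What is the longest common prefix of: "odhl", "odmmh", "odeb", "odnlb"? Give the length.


Words: odhl, odmmh, odeb, odnlb
  Position 0: all 'o' => match
  Position 1: all 'd' => match
  Position 2: ('h', 'm', 'e', 'n') => mismatch, stop
LCP = "od" (length 2)

2


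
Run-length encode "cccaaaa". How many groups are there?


Input: cccaaaa
Scanning for consecutive runs:
  Group 1: 'c' x 3 (positions 0-2)
  Group 2: 'a' x 4 (positions 3-6)
Total groups: 2

2


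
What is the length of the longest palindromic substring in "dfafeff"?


Input: "dfafeff"
Checking substrings for palindromes:
  [1:4] "faf" (len 3) => palindrome
  [3:6] "fef" (len 3) => palindrome
  [5:7] "ff" (len 2) => palindrome
Longest palindromic substring: "faf" with length 3

3


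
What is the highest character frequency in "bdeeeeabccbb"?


Input: bdeeeeabccbb
Character counts:
  'a': 1
  'b': 4
  'c': 2
  'd': 1
  'e': 4
Maximum frequency: 4

4


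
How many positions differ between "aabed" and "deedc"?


Comparing "aabed" and "deedc" position by position:
  Position 0: 'a' vs 'd' => DIFFER
  Position 1: 'a' vs 'e' => DIFFER
  Position 2: 'b' vs 'e' => DIFFER
  Position 3: 'e' vs 'd' => DIFFER
  Position 4: 'd' vs 'c' => DIFFER
Positions that differ: 5

5


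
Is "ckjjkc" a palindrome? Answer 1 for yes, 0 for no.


Input: ckjjkc
Reversed: ckjjkc
  Compare pos 0 ('c') with pos 5 ('c'): match
  Compare pos 1 ('k') with pos 4 ('k'): match
  Compare pos 2 ('j') with pos 3 ('j'): match
Result: palindrome

1


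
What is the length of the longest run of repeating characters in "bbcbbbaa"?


Input: "bbcbbbaa"
Scanning for longest run:
  Position 1 ('b'): continues run of 'b', length=2
  Position 2 ('c'): new char, reset run to 1
  Position 3 ('b'): new char, reset run to 1
  Position 4 ('b'): continues run of 'b', length=2
  Position 5 ('b'): continues run of 'b', length=3
  Position 6 ('a'): new char, reset run to 1
  Position 7 ('a'): continues run of 'a', length=2
Longest run: 'b' with length 3

3


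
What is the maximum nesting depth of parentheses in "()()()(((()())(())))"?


Input: "()()()(((()())(())))"
Tracking depth:
  Position 0 '(': depth becomes 1
  Position 1 ')': depth becomes 0
  Position 2 '(': depth becomes 1
  Position 3 ')': depth becomes 0
  Position 4 '(': depth becomes 1
  Position 5 ')': depth becomes 0
  Position 6 '(': depth becomes 1
  Position 7 '(': depth becomes 2
  Position 8 '(': depth becomes 3
  Position 9 '(': depth becomes 4
  Position 10 ')': depth becomes 3
  Position 11 '(': depth becomes 4
  Position 12 ')': depth becomes 3
  Position 13 ')': depth becomes 2
  Position 14 '(': depth becomes 3
  Position 15 '(': depth becomes 4
  Position 16 ')': depth becomes 3
  Position 17 ')': depth becomes 2
  Position 18 ')': depth becomes 1
  Position 19 ')': depth becomes 0
Maximum depth reached: 4

4


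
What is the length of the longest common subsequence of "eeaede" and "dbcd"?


LCS of "eeaede" and "dbcd"
DP table:
           d    b    c    d
      0    0    0    0    0
  e   0    0    0    0    0
  e   0    0    0    0    0
  a   0    0    0    0    0
  e   0    0    0    0    0
  d   0    1    1    1    1
  e   0    1    1    1    1
LCS length = dp[6][4] = 1

1


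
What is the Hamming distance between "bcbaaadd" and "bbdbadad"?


Comparing "bcbaaadd" and "bbdbadad" position by position:
  Position 0: 'b' vs 'b' => same
  Position 1: 'c' vs 'b' => differ
  Position 2: 'b' vs 'd' => differ
  Position 3: 'a' vs 'b' => differ
  Position 4: 'a' vs 'a' => same
  Position 5: 'a' vs 'd' => differ
  Position 6: 'd' vs 'a' => differ
  Position 7: 'd' vs 'd' => same
Total differences (Hamming distance): 5

5


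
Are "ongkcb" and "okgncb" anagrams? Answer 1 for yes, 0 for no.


Strings: "ongkcb", "okgncb"
Sorted first:  bcgkno
Sorted second: bcgkno
Sorted forms match => anagrams

1


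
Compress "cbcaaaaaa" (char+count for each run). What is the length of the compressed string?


Input: cbcaaaaaa
Runs:
  'c' x 1 => "c1"
  'b' x 1 => "b1"
  'c' x 1 => "c1"
  'a' x 6 => "a6"
Compressed: "c1b1c1a6"
Compressed length: 8

8


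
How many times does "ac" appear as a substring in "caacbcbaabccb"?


Searching for "ac" in "caacbcbaabccb"
Scanning each position:
  Position 0: "ca" => no
  Position 1: "aa" => no
  Position 2: "ac" => MATCH
  Position 3: "cb" => no
  Position 4: "bc" => no
  Position 5: "cb" => no
  Position 6: "ba" => no
  Position 7: "aa" => no
  Position 8: "ab" => no
  Position 9: "bc" => no
  Position 10: "cc" => no
  Position 11: "cb" => no
Total occurrences: 1

1


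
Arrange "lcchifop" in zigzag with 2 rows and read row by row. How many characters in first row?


Zigzag "lcchifop" into 2 rows:
Placing characters:
  'l' => row 0
  'c' => row 1
  'c' => row 0
  'h' => row 1
  'i' => row 0
  'f' => row 1
  'o' => row 0
  'p' => row 1
Rows:
  Row 0: "lcio"
  Row 1: "chfp"
First row length: 4

4


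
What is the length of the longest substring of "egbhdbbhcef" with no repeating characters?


Input: "egbhdbbhcef"
Sliding window (track last position of each char):
  Position 0 ('e'): window [0,0] length 1 -- new best
  Position 1 ('g'): window [0,1] length 2 -- new best
  Position 2 ('b'): window [0,2] length 3 -- new best
  Position 3 ('h'): window [0,3] length 4 -- new best
  Position 4 ('d'): window [0,4] length 5 -- new best
  Position 5 ('b'): repeat (last at 2), move window start to 3
  Position 5 ('b'): window [3,5] length 3
  Position 6 ('b'): repeat (last at 5), move window start to 6
  Position 6 ('b'): window [6,6] length 1
  Position 7 ('h'): window [6,7] length 2
  Position 8 ('c'): window [6,8] length 3
  Position 9 ('e'): window [6,9] length 4
  Position 10 ('f'): window [6,10] length 5
Longest substring with no repeats: "egbhd" with length 5

5


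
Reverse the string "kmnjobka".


Input: kmnjobka
Reading characters right to left:
  Position 7: 'a'
  Position 6: 'k'
  Position 5: 'b'
  Position 4: 'o'
  Position 3: 'j'
  Position 2: 'n'
  Position 1: 'm'
  Position 0: 'k'
Reversed: akbojnmk

akbojnmk


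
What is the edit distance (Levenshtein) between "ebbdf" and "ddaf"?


Computing edit distance: "ebbdf" -> "ddaf"
DP table:
           d    d    a    f
      0    1    2    3    4
  e   1    1    2    3    4
  b   2    2    2    3    4
  b   3    3    3    3    4
  d   4    3    3    4    4
  f   5    4    4    4    4
Edit distance = dp[5][4] = 4

4


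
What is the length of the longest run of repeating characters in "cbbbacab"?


Input: "cbbbacab"
Scanning for longest run:
  Position 1 ('b'): new char, reset run to 1
  Position 2 ('b'): continues run of 'b', length=2
  Position 3 ('b'): continues run of 'b', length=3
  Position 4 ('a'): new char, reset run to 1
  Position 5 ('c'): new char, reset run to 1
  Position 6 ('a'): new char, reset run to 1
  Position 7 ('b'): new char, reset run to 1
Longest run: 'b' with length 3

3


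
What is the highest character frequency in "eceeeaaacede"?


Input: eceeeaaacede
Character counts:
  'a': 3
  'c': 2
  'd': 1
  'e': 6
Maximum frequency: 6

6


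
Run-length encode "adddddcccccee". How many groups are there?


Input: adddddcccccee
Scanning for consecutive runs:
  Group 1: 'a' x 1 (positions 0-0)
  Group 2: 'd' x 5 (positions 1-5)
  Group 3: 'c' x 5 (positions 6-10)
  Group 4: 'e' x 2 (positions 11-12)
Total groups: 4

4


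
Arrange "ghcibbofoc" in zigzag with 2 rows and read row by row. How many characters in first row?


Zigzag "ghcibbofoc" into 2 rows:
Placing characters:
  'g' => row 0
  'h' => row 1
  'c' => row 0
  'i' => row 1
  'b' => row 0
  'b' => row 1
  'o' => row 0
  'f' => row 1
  'o' => row 0
  'c' => row 1
Rows:
  Row 0: "gcboo"
  Row 1: "hibfc"
First row length: 5

5


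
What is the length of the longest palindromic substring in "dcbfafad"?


Input: "dcbfafad"
Checking substrings for palindromes:
  [3:6] "faf" (len 3) => palindrome
  [4:7] "afa" (len 3) => palindrome
Longest palindromic substring: "faf" with length 3

3


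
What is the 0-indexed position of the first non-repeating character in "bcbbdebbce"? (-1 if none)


Input: bcbbdebbce
Character frequencies:
  'b': 5
  'c': 2
  'd': 1
  'e': 2
Scanning left to right for freq == 1:
  Position 0 ('b'): freq=5, skip
  Position 1 ('c'): freq=2, skip
  Position 2 ('b'): freq=5, skip
  Position 3 ('b'): freq=5, skip
  Position 4 ('d'): unique! => answer = 4

4


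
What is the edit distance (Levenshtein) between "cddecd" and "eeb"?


Computing edit distance: "cddecd" -> "eeb"
DP table:
           e    e    b
      0    1    2    3
  c   1    1    2    3
  d   2    2    2    3
  d   3    3    3    3
  e   4    3    3    4
  c   5    4    4    4
  d   6    5    5    5
Edit distance = dp[6][3] = 5

5


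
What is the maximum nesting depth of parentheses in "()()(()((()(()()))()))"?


Input: "()()(()((()(()()))()))"
Tracking depth:
  Position 0 '(': depth becomes 1
  Position 1 ')': depth becomes 0
  Position 2 '(': depth becomes 1
  Position 3 ')': depth becomes 0
  Position 4 '(': depth becomes 1
  Position 5 '(': depth becomes 2
  Position 6 ')': depth becomes 1
  Position 7 '(': depth becomes 2
  Position 8 '(': depth becomes 3
  Position 9 '(': depth becomes 4
  Position 10 ')': depth becomes 3
  Position 11 '(': depth becomes 4
  Position 12 '(': depth becomes 5
  Position 13 ')': depth becomes 4
  Position 14 '(': depth becomes 5
  Position 15 ')': depth becomes 4
  Position 16 ')': depth becomes 3
  Position 17 ')': depth becomes 2
  Position 18 '(': depth becomes 3
  Position 19 ')': depth becomes 2
  Position 20 ')': depth becomes 1
  Position 21 ')': depth becomes 0
Maximum depth reached: 5

5


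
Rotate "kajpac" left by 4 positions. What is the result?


Input: "kajpac", rotate left by 4
First 4 characters: "kajp"
Remaining characters: "ac"
Concatenate remaining + first: "ac" + "kajp" = "ackajp"

ackajp


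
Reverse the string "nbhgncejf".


Input: nbhgncejf
Reading characters right to left:
  Position 8: 'f'
  Position 7: 'j'
  Position 6: 'e'
  Position 5: 'c'
  Position 4: 'n'
  Position 3: 'g'
  Position 2: 'h'
  Position 1: 'b'
  Position 0: 'n'
Reversed: fjecnghbn

fjecnghbn


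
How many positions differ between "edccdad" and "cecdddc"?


Comparing "edccdad" and "cecdddc" position by position:
  Position 0: 'e' vs 'c' => DIFFER
  Position 1: 'd' vs 'e' => DIFFER
  Position 2: 'c' vs 'c' => same
  Position 3: 'c' vs 'd' => DIFFER
  Position 4: 'd' vs 'd' => same
  Position 5: 'a' vs 'd' => DIFFER
  Position 6: 'd' vs 'c' => DIFFER
Positions that differ: 5

5


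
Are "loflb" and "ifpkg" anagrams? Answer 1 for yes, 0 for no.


Strings: "loflb", "ifpkg"
Sorted first:  bfllo
Sorted second: fgikp
Differ at position 0: 'b' vs 'f' => not anagrams

0


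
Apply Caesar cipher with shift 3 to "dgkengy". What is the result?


Caesar cipher: shift "dgkengy" by 3
  'd' (pos 3) + 3 = pos 6 = 'g'
  'g' (pos 6) + 3 = pos 9 = 'j'
  'k' (pos 10) + 3 = pos 13 = 'n'
  'e' (pos 4) + 3 = pos 7 = 'h'
  'n' (pos 13) + 3 = pos 16 = 'q'
  'g' (pos 6) + 3 = pos 9 = 'j'
  'y' (pos 24) + 3 = pos 1 = 'b'
Result: gjnhqjb

gjnhqjb


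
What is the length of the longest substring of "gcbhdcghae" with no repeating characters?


Input: "gcbhdcghae"
Sliding window (track last position of each char):
  Position 0 ('g'): window [0,0] length 1 -- new best
  Position 1 ('c'): window [0,1] length 2 -- new best
  Position 2 ('b'): window [0,2] length 3 -- new best
  Position 3 ('h'): window [0,3] length 4 -- new best
  Position 4 ('d'): window [0,4] length 5 -- new best
  Position 5 ('c'): repeat (last at 1), move window start to 2
  Position 5 ('c'): window [2,5] length 4
  Position 6 ('g'): window [2,6] length 5
  Position 7 ('h'): repeat (last at 3), move window start to 4
  Position 7 ('h'): window [4,7] length 4
  Position 8 ('a'): window [4,8] length 5
  Position 9 ('e'): window [4,9] length 6 -- new best
Longest substring with no repeats: "dcghae" with length 6

6


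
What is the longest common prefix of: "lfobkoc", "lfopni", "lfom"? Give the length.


Words: lfobkoc, lfopni, lfom
  Position 0: all 'l' => match
  Position 1: all 'f' => match
  Position 2: all 'o' => match
  Position 3: ('b', 'p', 'm') => mismatch, stop
LCP = "lfo" (length 3)

3


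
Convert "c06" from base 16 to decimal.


Input: "c06" in base 16
Positional expansion:
  Digit 'c' (value 12) x 16^2 = 3072
  Digit '0' (value 0) x 16^1 = 0
  Digit '6' (value 6) x 16^0 = 6
Sum = 3078

3078


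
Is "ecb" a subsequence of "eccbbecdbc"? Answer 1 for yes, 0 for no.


Check if "ecb" is a subsequence of "eccbbecdbc"
Greedy scan:
  Position 0 ('e'): matches sub[0] = 'e'
  Position 1 ('c'): matches sub[1] = 'c'
  Position 2 ('c'): no match needed
  Position 3 ('b'): matches sub[2] = 'b'
  Position 4 ('b'): no match needed
  Position 5 ('e'): no match needed
  Position 6 ('c'): no match needed
  Position 7 ('d'): no match needed
  Position 8 ('b'): no match needed
  Position 9 ('c'): no match needed
All 3 characters matched => is a subsequence

1


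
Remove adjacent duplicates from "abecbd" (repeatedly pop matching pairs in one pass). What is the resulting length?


Input: abecbd
Stack-based adjacent duplicate removal:
  Read 'a': push. Stack: a
  Read 'b': push. Stack: ab
  Read 'e': push. Stack: abe
  Read 'c': push. Stack: abec
  Read 'b': push. Stack: abecb
  Read 'd': push. Stack: abecbd
Final stack: "abecbd" (length 6)

6


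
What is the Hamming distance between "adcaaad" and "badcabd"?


Comparing "adcaaad" and "badcabd" position by position:
  Position 0: 'a' vs 'b' => differ
  Position 1: 'd' vs 'a' => differ
  Position 2: 'c' vs 'd' => differ
  Position 3: 'a' vs 'c' => differ
  Position 4: 'a' vs 'a' => same
  Position 5: 'a' vs 'b' => differ
  Position 6: 'd' vs 'd' => same
Total differences (Hamming distance): 5

5


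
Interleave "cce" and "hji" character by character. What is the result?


Interleaving "cce" and "hji":
  Position 0: 'c' from first, 'h' from second => "ch"
  Position 1: 'c' from first, 'j' from second => "cj"
  Position 2: 'e' from first, 'i' from second => "ei"
Result: chcjei

chcjei


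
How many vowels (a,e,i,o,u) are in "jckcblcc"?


Input: jckcblcc
Checking each character:
  'j' at position 0: consonant
  'c' at position 1: consonant
  'k' at position 2: consonant
  'c' at position 3: consonant
  'b' at position 4: consonant
  'l' at position 5: consonant
  'c' at position 6: consonant
  'c' at position 7: consonant
Total vowels: 0

0


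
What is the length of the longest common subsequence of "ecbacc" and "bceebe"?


LCS of "ecbacc" and "bceebe"
DP table:
           b    c    e    e    b    e
      0    0    0    0    0    0    0
  e   0    0    0    1    1    1    1
  c   0    0    1    1    1    1    1
  b   0    1    1    1    1    2    2
  a   0    1    1    1    1    2    2
  c   0    1    2    2    2    2    2
  c   0    1    2    2    2    2    2
LCS length = dp[6][6] = 2

2


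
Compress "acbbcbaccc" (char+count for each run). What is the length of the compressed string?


Input: acbbcbaccc
Runs:
  'a' x 1 => "a1"
  'c' x 1 => "c1"
  'b' x 2 => "b2"
  'c' x 1 => "c1"
  'b' x 1 => "b1"
  'a' x 1 => "a1"
  'c' x 3 => "c3"
Compressed: "a1c1b2c1b1a1c3"
Compressed length: 14

14


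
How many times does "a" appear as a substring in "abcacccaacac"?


Searching for "a" in "abcacccaacac"
Scanning each position:
  Position 0: "a" => MATCH
  Position 1: "b" => no
  Position 2: "c" => no
  Position 3: "a" => MATCH
  Position 4: "c" => no
  Position 5: "c" => no
  Position 6: "c" => no
  Position 7: "a" => MATCH
  Position 8: "a" => MATCH
  Position 9: "c" => no
  Position 10: "a" => MATCH
  Position 11: "c" => no
Total occurrences: 5

5


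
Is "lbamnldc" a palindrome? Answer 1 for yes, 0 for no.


Input: lbamnldc
Reversed: cdlnmabl
  Compare pos 0 ('l') with pos 7 ('c'): MISMATCH
  Compare pos 1 ('b') with pos 6 ('d'): MISMATCH
  Compare pos 2 ('a') with pos 5 ('l'): MISMATCH
  Compare pos 3 ('m') with pos 4 ('n'): MISMATCH
Result: not a palindrome

0


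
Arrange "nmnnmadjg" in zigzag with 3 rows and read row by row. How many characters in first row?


Zigzag "nmnnmadjg" into 3 rows:
Placing characters:
  'n' => row 0
  'm' => row 1
  'n' => row 2
  'n' => row 1
  'm' => row 0
  'a' => row 1
  'd' => row 2
  'j' => row 1
  'g' => row 0
Rows:
  Row 0: "nmg"
  Row 1: "mnaj"
  Row 2: "nd"
First row length: 3

3


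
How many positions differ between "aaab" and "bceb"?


Comparing "aaab" and "bceb" position by position:
  Position 0: 'a' vs 'b' => DIFFER
  Position 1: 'a' vs 'c' => DIFFER
  Position 2: 'a' vs 'e' => DIFFER
  Position 3: 'b' vs 'b' => same
Positions that differ: 3

3


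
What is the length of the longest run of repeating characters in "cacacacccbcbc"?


Input: "cacacacccbcbc"
Scanning for longest run:
  Position 1 ('a'): new char, reset run to 1
  Position 2 ('c'): new char, reset run to 1
  Position 3 ('a'): new char, reset run to 1
  Position 4 ('c'): new char, reset run to 1
  Position 5 ('a'): new char, reset run to 1
  Position 6 ('c'): new char, reset run to 1
  Position 7 ('c'): continues run of 'c', length=2
  Position 8 ('c'): continues run of 'c', length=3
  Position 9 ('b'): new char, reset run to 1
  Position 10 ('c'): new char, reset run to 1
  Position 11 ('b'): new char, reset run to 1
  Position 12 ('c'): new char, reset run to 1
Longest run: 'c' with length 3

3


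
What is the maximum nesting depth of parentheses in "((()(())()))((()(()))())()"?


Input: "((()(())()))((()(()))())()"
Tracking depth:
  Position 0 '(': depth becomes 1
  Position 1 '(': depth becomes 2
  Position 2 '(': depth becomes 3
  Position 3 ')': depth becomes 2
  Position 4 '(': depth becomes 3
  Position 5 '(': depth becomes 4
  Position 6 ')': depth becomes 3
  Position 7 ')': depth becomes 2
  Position 8 '(': depth becomes 3
  Position 9 ')': depth becomes 2
  Position 10 ')': depth becomes 1
  Position 11 ')': depth becomes 0
  Position 12 '(': depth becomes 1
  Position 13 '(': depth becomes 2
  Position 14 '(': depth becomes 3
  Position 15 ')': depth becomes 2
  Position 16 '(': depth becomes 3
  Position 17 '(': depth becomes 4
  Position 18 ')': depth becomes 3
  Position 19 ')': depth becomes 2
  Position 20 ')': depth becomes 1
  Position 21 '(': depth becomes 2
  Position 22 ')': depth becomes 1
  Position 23 ')': depth becomes 0
  Position 24 '(': depth becomes 1
  Position 25 ')': depth becomes 0
Maximum depth reached: 4

4
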